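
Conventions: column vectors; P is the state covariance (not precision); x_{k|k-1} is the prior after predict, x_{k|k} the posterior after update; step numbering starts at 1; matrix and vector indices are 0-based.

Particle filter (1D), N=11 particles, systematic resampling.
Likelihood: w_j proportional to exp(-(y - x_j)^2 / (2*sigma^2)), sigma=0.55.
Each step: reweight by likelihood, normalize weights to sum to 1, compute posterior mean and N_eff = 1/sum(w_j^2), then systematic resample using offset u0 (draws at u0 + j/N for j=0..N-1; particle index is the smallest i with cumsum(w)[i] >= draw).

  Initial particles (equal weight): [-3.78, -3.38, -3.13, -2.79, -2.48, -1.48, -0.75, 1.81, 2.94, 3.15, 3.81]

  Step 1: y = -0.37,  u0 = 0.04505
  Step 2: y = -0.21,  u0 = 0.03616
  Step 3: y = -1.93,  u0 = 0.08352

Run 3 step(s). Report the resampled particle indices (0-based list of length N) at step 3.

resampled_idx = [0, 1, 2, 3, 4, 5, 6, 7, 8, 9, 10]

step 1: w=[0.0000, 0.0000, 0.0000, 0.0001, 0.0007, 0.1419, 0.8569, 0.0004, 0.0000, 0.0000, 0.0000]  mean=-0.8539  Neff=1.3256  idx=[5, 5, 6, 6, 6, 6, 6, 6, 6, 6, 6]
step 2: w=[0.0122, 0.0122, 0.1084, 0.1084, 0.1084, 0.1084, 0.1084, 0.1084, 0.1084, 0.1084, 0.1084]  mean=-0.7678  Neff=9.4294  idx=[2, 2, 3, 4, 5, 6, 7, 7, 8, 9, 10]
step 3: w=[0.0909, 0.0909, 0.0909, 0.0909, 0.0909, 0.0909, 0.0909, 0.0909, 0.0909, 0.0909, 0.0909]  mean=-0.7500  Neff=11.0000  idx=[0, 1, 2, 3, 4, 5, 6, 7, 8, 9, 10]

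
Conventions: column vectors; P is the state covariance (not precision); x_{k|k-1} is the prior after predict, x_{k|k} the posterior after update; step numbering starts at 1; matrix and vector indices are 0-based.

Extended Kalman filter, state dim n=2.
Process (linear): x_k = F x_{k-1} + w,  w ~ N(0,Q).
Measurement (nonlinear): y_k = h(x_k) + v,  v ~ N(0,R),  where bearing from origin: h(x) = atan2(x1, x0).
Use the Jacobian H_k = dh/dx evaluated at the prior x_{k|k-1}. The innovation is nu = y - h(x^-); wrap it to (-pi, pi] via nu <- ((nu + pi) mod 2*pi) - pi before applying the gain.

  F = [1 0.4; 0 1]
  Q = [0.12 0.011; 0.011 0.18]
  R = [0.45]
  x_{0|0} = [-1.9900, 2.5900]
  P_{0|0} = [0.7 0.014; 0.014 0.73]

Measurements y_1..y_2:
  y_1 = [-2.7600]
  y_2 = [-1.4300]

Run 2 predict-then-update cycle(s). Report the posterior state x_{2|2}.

x_post = [-3.1357, 0.4551]

step 1: x^-=[-0.9540, 2.5900]  P^-=[0.9480 0.3170; 0.3170 0.9100]  H_jac=[-0.3400 -0.1252]  S=[0.6008]  K=[-0.6025; -0.3690]  nu=[1.5995]  x^+=[-1.9177, 1.9997]  P^+=[0.7299 0.1834; 0.1834 0.8282]
step 2: x^-=[-1.1178, 1.9997]  P^-=[1.1291 0.5257; 0.5257 1.0082]  H_jac=[-0.3810 -0.2130]  S=[0.7450]  K=[-0.7278; -0.5571]  nu=[2.7727]  x^+=[-3.1357, 0.4551]  P^+=[0.7345 0.2236; 0.2236 0.7770]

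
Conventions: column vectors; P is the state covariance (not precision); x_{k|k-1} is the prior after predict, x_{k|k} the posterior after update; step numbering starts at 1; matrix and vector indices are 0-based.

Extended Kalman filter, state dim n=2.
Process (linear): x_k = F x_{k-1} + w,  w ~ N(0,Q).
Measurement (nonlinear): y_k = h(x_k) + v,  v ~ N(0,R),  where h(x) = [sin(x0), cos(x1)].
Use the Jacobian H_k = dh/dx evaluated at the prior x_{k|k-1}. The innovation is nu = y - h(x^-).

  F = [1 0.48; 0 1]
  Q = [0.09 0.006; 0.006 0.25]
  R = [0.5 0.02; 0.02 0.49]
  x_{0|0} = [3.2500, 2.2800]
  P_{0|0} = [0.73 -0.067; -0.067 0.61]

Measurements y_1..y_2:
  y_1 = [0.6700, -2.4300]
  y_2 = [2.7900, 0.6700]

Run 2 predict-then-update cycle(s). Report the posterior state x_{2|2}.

x_post = [7.9649, 4.5385]

step 1: x^-=[4.3444, 2.2800]  P^-=[0.8962 0.2318; 0.2318 0.8600]  H_jac=[-0.3597 0.0000; 0.0000 -0.7589]  S=[0.6160 0.0833; 0.0833 0.9853]  K=[-0.5050 -0.1358; -0.0463 -0.6585]  nu=[1.6031, -1.7788]  x^+=[3.7764, 3.3770]  P^+=[0.7095 0.1010; 0.1010 0.4264]
step 2: x^-=[5.3974, 3.3770]  P^-=[0.9947 0.3117; 0.3117 0.6764]  H_jac=[0.6327 0.0000; 0.0000 0.2332]  S=[0.8982 0.0660; 0.0660 0.5268]  K=[0.6970 0.0507; 0.1994 0.2745]  nu=[3.5644, 1.6424]  x^+=[7.9649, 4.5385]  P^+=[0.5524 0.1663; 0.1663 0.5938]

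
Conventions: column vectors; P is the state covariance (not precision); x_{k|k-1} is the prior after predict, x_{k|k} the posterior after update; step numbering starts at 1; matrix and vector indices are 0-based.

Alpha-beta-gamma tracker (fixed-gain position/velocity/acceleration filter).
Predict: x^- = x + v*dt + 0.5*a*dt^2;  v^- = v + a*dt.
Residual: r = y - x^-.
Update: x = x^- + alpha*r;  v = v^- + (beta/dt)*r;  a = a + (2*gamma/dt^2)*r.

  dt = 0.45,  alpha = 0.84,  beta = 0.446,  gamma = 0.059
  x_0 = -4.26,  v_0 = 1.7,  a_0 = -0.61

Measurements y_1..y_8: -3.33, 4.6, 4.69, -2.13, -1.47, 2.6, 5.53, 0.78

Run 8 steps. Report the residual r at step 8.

step 1: x_pred=-3.5568  r=0.2268  x^+=-3.3663  v^+=1.6502  a^+=-0.4779
step 2: x_pred=-2.6721  r=7.2721  x^+=3.4365  v^+=8.6426  a^+=3.7597
step 3: x_pred=7.7063  r=-3.0163  x^+=5.1726  v^+=7.3450  a^+=2.0020
step 4: x_pred=8.6806  r=-10.8106  x^+=-0.4003  v^+=-2.4686  a^+=-4.2975
step 5: x_pred=-1.9463  r=0.4763  x^+=-1.5462  v^+=-3.9304  a^+=-4.0199
step 6: x_pred=-3.7219  r=6.3219  x^+=1.5885  v^+=0.5264  a^+=-0.3360
step 7: x_pred=1.7913  r=3.7387  x^+=4.9318  v^+=4.0806  a^+=1.8425
step 8: x_pred=6.9546  r=-6.1746  x^+=1.7679  v^+=-1.2100  a^+=-1.7555

resid = -6.1746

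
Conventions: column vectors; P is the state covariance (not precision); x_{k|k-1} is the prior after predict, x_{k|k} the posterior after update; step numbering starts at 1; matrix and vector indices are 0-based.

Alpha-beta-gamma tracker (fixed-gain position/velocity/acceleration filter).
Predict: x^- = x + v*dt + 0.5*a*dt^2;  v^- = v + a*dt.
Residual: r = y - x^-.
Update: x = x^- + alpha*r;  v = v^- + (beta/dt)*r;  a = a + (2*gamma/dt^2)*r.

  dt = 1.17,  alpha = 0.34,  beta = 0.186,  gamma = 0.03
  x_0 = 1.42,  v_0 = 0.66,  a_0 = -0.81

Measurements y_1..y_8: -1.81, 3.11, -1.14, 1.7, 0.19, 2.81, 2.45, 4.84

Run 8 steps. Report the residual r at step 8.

step 1: x_pred=1.6378  r=-3.4478  x^+=0.4655  v^+=-0.8358  a^+=-0.9611
step 2: x_pred=-1.1702  r=4.2802  x^+=0.2851  v^+=-1.2799  a^+=-0.7735
step 3: x_pred=-1.7418  r=0.6018  x^+=-1.5372  v^+=-2.0892  a^+=-0.7471
step 4: x_pred=-4.4930  r=6.1930  x^+=-2.3874  v^+=-1.9788  a^+=-0.4757
step 5: x_pred=-5.0282  r=5.2182  x^+=-3.2540  v^+=-1.7059  a^+=-0.2470
step 6: x_pred=-5.4189  r=8.2289  x^+=-2.6211  v^+=-0.6866  a^+=0.1137
step 7: x_pred=-3.3466  r=5.7966  x^+=-1.3758  v^+=0.3679  a^+=0.3678
step 8: x_pred=-0.6936  r=5.5336  x^+=1.1878  v^+=1.6779  a^+=0.6103

resid = 5.5336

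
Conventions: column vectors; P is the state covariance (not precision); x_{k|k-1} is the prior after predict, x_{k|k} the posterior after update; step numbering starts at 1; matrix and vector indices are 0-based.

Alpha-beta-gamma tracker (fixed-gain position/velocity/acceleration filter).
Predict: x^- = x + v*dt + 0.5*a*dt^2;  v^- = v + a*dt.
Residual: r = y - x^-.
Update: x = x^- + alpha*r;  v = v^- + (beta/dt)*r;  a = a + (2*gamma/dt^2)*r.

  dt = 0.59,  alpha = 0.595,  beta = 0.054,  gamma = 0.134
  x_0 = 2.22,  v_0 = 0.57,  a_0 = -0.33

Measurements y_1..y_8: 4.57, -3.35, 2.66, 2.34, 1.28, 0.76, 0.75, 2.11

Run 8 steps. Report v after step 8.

step 1: x_pred=2.4989  r=2.0711  x^+=3.7312  v^+=0.5649  a^+=1.2646
step 2: x_pred=4.2846  r=-7.6346  x^+=-0.2580  v^+=0.6122  a^+=-4.6132
step 3: x_pred=-0.6997  r=3.3597  x^+=1.2993  v^+=-1.8021  a^+=-2.0266
step 4: x_pred=-0.1167  r=2.4567  x^+=1.3450  v^+=-2.7730  a^+=-0.1352
step 5: x_pred=-0.3145  r=1.5945  x^+=0.6342  v^+=-2.7068  a^+=1.0924
step 6: x_pred=-0.7727  r=1.5327  x^+=0.1393  v^+=-1.9220  a^+=2.2724
step 7: x_pred=-0.5992  r=1.3492  x^+=0.2036  v^+=-0.4578  a^+=3.3111
step 8: x_pred=0.5098  r=1.6002  x^+=1.4619  v^+=1.6422  a^+=4.5431

v_post = 1.6422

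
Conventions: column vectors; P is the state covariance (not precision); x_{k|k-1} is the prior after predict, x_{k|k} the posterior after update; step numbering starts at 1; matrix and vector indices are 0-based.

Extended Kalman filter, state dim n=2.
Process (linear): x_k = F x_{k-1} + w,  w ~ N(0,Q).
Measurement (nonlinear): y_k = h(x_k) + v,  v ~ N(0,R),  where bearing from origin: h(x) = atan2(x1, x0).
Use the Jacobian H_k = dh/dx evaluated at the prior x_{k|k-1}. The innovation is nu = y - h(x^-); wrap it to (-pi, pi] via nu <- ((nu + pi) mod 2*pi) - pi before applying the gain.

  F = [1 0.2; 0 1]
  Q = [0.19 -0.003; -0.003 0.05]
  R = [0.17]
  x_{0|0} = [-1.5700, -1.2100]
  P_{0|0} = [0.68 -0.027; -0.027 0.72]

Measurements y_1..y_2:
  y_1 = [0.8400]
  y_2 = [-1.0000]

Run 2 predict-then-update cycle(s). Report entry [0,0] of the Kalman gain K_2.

K[0,0] = -0.8638

step 1: x^-=[-1.8120, -1.2100]  P^-=[0.8880 0.1140; 0.1140 0.7700]  H_jac=[0.2549 -0.3817]  S=[0.3177]  K=[0.5755; -0.8337]  nu=[-2.8904]  x^+=[-3.4753, 1.1996]  P^+=[0.7828 0.2664; 0.2664 0.5492]
step 2: x^-=[-3.2354, 1.1996]  P^-=[1.1013 0.3733; 0.3733 0.5992]  H_jac=[-0.1007 -0.2717]  S=[0.2459]  K=[-0.8638; -0.8152]  nu=[2.4966]  x^+=[-5.3921, -0.8357]  P^+=[0.9179 0.2001; 0.2001 0.4358]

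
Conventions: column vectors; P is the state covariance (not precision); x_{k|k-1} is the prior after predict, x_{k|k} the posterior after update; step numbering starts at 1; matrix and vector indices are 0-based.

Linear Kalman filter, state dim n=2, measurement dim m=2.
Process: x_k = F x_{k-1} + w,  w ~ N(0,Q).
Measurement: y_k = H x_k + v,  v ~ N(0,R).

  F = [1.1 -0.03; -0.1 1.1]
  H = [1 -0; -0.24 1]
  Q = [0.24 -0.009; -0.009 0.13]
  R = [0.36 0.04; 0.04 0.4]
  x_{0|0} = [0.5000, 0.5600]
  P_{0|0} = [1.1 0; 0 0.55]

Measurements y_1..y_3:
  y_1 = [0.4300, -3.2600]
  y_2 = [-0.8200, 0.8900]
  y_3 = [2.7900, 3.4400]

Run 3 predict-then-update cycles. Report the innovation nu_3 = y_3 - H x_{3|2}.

innov = [3.1856, 3.9089]

step 1: x^-=[0.5332, 0.5660]  P^-=[1.5715 -0.1482; -0.1482 0.8065]  S=[1.9315 -0.4853; -0.4853 1.3681]  K=[0.7873 -0.1047; 0.0856 0.6458]  nu=[-0.1032, -3.6980]  x^+=[0.8391, -1.8311]  P^+=[0.2792 0.0566; 0.0566 0.2753]
step 2: x^-=[0.9779, -2.0982]  P^-=[0.5744 0.0199; 0.0199 0.4535]  S=[0.9344 -0.0780; -0.0780 0.8770]  K=[0.6080 -0.0805; 0.0645 0.5174]  nu=[-1.7979, 3.2229]  x^+=[-0.3745, -0.5466]  P^+=[0.2157 0.0439; 0.0439 0.2201]
step 3: x^-=[-0.3956, -0.5639]  P^-=[0.4983 0.0133; 0.0133 0.3888]  S=[0.8583 -0.0663; -0.0663 0.8111]  K=[0.5740 -0.0841; 0.0525 0.4797]  nu=[3.1856, 3.9089]  x^+=[1.1042, 1.4785]  P^+=[0.2033 0.0381; 0.0381 0.2031]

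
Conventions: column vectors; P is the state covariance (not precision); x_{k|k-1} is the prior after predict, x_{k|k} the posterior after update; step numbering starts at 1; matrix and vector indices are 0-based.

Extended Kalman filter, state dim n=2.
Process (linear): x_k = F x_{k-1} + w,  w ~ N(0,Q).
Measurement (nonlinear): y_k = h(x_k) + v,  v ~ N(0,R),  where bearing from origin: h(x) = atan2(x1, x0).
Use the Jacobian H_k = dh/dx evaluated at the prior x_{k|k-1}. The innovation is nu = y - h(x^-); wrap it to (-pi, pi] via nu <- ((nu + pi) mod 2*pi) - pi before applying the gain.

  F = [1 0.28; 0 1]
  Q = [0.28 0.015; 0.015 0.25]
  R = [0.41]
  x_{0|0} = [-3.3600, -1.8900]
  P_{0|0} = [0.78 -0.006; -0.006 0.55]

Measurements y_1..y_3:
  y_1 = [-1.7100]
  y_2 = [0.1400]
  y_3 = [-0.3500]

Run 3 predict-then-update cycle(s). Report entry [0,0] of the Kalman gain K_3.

K[0,0] = 0.2244

step 1: x^-=[-3.8892, -1.8900]  P^-=[1.0998 0.1630; 0.1630 0.8000]  H_jac=[0.1011 -0.2080]  S=[0.4490]  K=[0.1721; -0.3339]  nu=[0.9792]  x^+=[-3.7207, -2.2170]  P^+=[1.0865 0.1888; 0.1888 0.7499]
step 2: x^-=[-4.3415, -2.2170]  P^-=[1.5310 0.4138; 0.4138 0.9999]  H_jac=[0.0933 -0.1827]  S=[0.4426]  K=[0.1519; -0.3255]  nu=[2.8095]  x^+=[-3.9147, -3.1316]  P^+=[1.5208 0.4357; 0.4357 0.9530]
step 3: x^-=[-4.7915, -3.1316]  P^-=[2.1195 0.7175; 0.7175 1.2030]  H_jac=[0.0956 -0.1462]  S=[0.4350]  K=[0.2244; -0.2468]  nu=[2.2127]  x^+=[-4.2949, -3.6776]  P^+=[2.0976 0.7416; 0.7416 1.1765]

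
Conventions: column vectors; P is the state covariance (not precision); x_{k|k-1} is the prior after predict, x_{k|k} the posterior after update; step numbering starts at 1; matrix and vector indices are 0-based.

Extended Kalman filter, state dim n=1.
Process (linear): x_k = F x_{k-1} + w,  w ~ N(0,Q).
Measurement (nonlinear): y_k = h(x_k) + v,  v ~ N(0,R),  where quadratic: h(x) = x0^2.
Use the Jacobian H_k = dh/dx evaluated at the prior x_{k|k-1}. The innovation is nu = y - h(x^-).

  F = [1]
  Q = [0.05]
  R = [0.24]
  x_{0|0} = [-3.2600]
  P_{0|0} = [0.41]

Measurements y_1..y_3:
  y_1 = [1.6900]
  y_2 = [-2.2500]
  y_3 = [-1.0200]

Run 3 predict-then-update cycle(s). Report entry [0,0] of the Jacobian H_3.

step 1: x^-=[-3.2600]  P^-=[0.4600]  H_jac=[-6.5200]  S=[19.7948]  K=[-0.1515]  nu=[-8.9376]  x^+=[-1.9058]  P^+=[0.0056]
step 2: x^-=[-1.9058]  P^-=[0.0556]  H_jac=[-3.8116]  S=[1.0475]  K=[-0.2022]  nu=[-5.8822]  x^+=[-0.7162]  P^+=[0.0127]
step 3: x^-=[-0.7162]  P^-=[0.0627]  H_jac=[-1.4324]  S=[0.3687]  K=[-0.2437]  nu=[-1.5329]  x^+=[-0.3426]  P^+=[0.0408]

H_jac[0,0] = -1.4324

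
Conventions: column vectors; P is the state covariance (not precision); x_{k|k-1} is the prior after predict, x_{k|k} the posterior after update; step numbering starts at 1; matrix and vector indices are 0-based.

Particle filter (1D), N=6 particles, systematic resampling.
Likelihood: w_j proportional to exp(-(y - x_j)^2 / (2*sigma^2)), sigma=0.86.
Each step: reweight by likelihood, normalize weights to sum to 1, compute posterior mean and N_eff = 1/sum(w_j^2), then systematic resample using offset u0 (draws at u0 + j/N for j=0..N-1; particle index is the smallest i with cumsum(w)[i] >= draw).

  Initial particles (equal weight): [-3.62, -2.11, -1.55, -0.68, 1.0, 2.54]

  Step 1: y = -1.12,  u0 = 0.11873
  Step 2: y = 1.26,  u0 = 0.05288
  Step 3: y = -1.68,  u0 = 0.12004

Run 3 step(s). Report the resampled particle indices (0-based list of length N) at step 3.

step 1: w=[0.0063, 0.2205, 0.3775, 0.3752, 0.0205, 0.0000]  mean=-1.3075  Neff=3.0087  idx=[1, 2, 2, 3, 3, 3]
step 2: w=[0.0019, 0.0196, 0.0196, 0.3197, 0.3197, 0.3197]  mean=-0.7167  Neff=3.2539  idx=[3, 3, 4, 4, 5, 5]
step 3: w=[0.1667, 0.1667, 0.1667, 0.1667, 0.1667, 0.1667]  mean=-0.6800  Neff=6.0000  idx=[0, 1, 2, 3, 4, 5]

resampled_idx = [0, 1, 2, 3, 4, 5]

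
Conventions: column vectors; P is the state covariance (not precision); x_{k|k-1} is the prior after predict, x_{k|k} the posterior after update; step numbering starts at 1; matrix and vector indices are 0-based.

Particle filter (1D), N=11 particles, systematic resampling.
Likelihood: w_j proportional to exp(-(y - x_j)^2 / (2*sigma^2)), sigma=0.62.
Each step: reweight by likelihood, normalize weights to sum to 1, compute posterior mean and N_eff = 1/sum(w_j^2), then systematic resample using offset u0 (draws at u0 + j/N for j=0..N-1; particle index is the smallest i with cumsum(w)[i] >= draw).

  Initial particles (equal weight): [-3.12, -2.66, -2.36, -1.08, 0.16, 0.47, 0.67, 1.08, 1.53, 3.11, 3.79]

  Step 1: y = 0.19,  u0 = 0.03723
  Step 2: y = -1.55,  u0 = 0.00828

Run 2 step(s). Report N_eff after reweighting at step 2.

N_eff = 1.2413

step 1: w=[0.0000, 0.0000, 0.0001, 0.0381, 0.3102, 0.2805, 0.2302, 0.1109, 0.0301, 0.0000, 0.0000]  mean=0.4601  Neff=4.1229  idx=[3, 4, 4, 4, 5, 5, 5, 6, 6, 6, 7]
step 2: w=[0.8963, 0.0266, 0.0266, 0.0266, 0.0059, 0.0059, 0.0059, 0.0020, 0.0020, 0.0020, 0.0001]  mean=-0.9428  Neff=1.2413  idx=[0, 0, 0, 0, 0, 0, 0, 0, 0, 0, 1]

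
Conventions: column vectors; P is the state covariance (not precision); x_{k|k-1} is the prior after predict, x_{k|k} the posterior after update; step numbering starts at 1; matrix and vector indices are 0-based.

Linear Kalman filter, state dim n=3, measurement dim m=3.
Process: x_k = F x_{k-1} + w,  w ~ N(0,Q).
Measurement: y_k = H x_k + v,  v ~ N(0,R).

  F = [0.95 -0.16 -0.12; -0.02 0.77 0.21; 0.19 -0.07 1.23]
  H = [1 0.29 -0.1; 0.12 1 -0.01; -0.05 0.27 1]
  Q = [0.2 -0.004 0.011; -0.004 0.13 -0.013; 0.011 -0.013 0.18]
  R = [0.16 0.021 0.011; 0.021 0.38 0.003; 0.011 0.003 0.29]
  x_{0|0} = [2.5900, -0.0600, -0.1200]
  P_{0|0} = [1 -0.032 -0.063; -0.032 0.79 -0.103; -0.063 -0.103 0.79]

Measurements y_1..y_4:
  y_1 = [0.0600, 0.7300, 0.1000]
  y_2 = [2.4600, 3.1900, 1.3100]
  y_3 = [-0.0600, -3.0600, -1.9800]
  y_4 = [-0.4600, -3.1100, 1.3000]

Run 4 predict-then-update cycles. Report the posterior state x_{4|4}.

x_post = [0.3115, -1.3562, 0.7768]

step 1: x^-=[2.4845, -0.1232, 0.3487]  P^-=[1.1542 -0.1635 0.0341; -0.1635 0.6018 0.0429; 0.0341 0.0429 1.4043]  S=[1.2748 0.1611 -0.1363; 0.1611 0.9584 0.1943; -0.1363 0.1943 1.7653]  K=[0.8947 -0.1872 0.0513; -0.0663 0.6083 0.0489; 0.0311 -0.1368 0.8186]  nu=[-2.3539, 0.5585, -0.0912]  x^+=[0.2692, 0.3682, 0.1244]  P^+=[0.1657 -0.0716 0.0518; -0.0716 0.2380 -0.0525; 0.0518 -0.0525 0.2541]
step 2: x^-=[0.1819, 0.3043, 0.1784]  P^-=[0.3672 -0.0784 0.0822; -0.0784 0.2671 -0.0196; 0.0822 -0.0196 0.6067]  S=[0.4950 0.0622 0.0103; 0.0622 0.6339 0.0586; 0.0103 0.0586 0.9004]  K=[0.6945 -0.1280 0.0478; -0.0500 0.4084 0.0367; 0.0293 -0.0896 0.6689]  nu=[2.2077, 2.8657, 1.0586]  x^+=[1.3987, 1.4031, 0.6943]  P^+=[0.1272 -0.0488 0.0406; -0.0488 0.1598 -0.0343; 0.0406 -0.0343 0.2053]
step 3: x^-=[1.0210, 1.1983, 1.0216]  P^-=[0.3261 -0.0546 0.0632; -0.0546 0.2239 -0.0076; 0.0632 -0.0076 0.5222]  S=[0.4663 0.0685 0.0076; 0.0685 0.5956 0.0573; 0.0076 0.0573 0.8204]  K=[0.6670 -0.1076 0.0405; -0.0304 0.3645 0.0426; 0.0191 -0.0721 0.6350]  nu=[-1.3263, -4.3706, -3.2740]  x^+=[0.4740, -0.4939, -0.7679]  P^+=[0.1203 -0.0408 0.0358; -0.0408 0.1426 -0.0274; 0.0358 -0.0274 0.1933]
step 4: x^-=[0.6215, -0.5511, -0.8199]  P^-=[0.3182 -0.0481 0.0559; -0.0481 0.2152 -0.0023; 0.0559 -0.0023 0.5001]  S=[0.4624 0.0714 0.0053; 0.0714 0.5882 0.0595; 0.0053 0.0595 0.8011]  K=[0.6613 -0.1017 0.0370; -0.0237 0.3543 0.0465; 0.0144 -0.0659 0.6248]  nu=[-1.0037, -2.6417, 2.2997]  x^+=[0.3115, -1.3562, 0.7768]  P^+=[0.1187 -0.0385 0.0340; -0.0385 0.1386 -0.0251; 0.0340 -0.0251 0.1896]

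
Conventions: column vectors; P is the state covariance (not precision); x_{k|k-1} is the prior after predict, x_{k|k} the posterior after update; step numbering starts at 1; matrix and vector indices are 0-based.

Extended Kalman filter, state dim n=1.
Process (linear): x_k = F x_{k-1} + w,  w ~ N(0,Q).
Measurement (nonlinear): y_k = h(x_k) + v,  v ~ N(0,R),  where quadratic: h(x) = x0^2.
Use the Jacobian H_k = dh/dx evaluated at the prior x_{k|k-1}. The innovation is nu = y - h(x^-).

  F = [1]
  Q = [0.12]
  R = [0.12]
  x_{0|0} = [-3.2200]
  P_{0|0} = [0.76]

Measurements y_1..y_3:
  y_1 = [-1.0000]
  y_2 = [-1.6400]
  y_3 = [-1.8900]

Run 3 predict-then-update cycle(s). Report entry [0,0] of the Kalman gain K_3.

K[0,0] = -0.4754

step 1: x^-=[-3.2200]  P^-=[0.8800]  H_jac=[-6.4400]  S=[36.6168]  K=[-0.1548]  nu=[-11.3684]  x^+=[-1.4605]  P^+=[0.0029]
step 2: x^-=[-1.4605]  P^-=[0.1229]  H_jac=[-2.9210]  S=[1.1685]  K=[-0.3072]  nu=[-3.7731]  x^+=[-0.3015]  P^+=[0.0126]
step 3: x^-=[-0.3015]  P^-=[0.1326]  H_jac=[-0.6029]  S=[0.1682]  K=[-0.4754]  nu=[-1.9809]  x^+=[0.6402]  P^+=[0.0946]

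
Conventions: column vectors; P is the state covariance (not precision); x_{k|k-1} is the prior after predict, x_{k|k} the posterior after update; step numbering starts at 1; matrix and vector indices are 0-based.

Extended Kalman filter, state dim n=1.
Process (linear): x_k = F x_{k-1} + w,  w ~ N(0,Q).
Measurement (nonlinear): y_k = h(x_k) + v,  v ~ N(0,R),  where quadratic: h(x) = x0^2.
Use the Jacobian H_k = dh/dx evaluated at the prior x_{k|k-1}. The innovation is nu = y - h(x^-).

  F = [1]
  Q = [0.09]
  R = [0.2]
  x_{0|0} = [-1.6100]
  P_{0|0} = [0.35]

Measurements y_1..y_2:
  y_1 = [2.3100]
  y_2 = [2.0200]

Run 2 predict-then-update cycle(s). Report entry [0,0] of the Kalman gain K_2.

step 1: x^-=[-1.6100]  P^-=[0.4400]  H_jac=[-3.2200]  S=[4.7621]  K=[-0.2975]  nu=[-0.2821]  x^+=[-1.5261]  P^+=[0.0185]
step 2: x^-=[-1.5261]  P^-=[0.1085]  H_jac=[-3.0521]  S=[1.2105]  K=[-0.2735]  nu=[-0.3089]  x^+=[-1.4416]  P^+=[0.0179]

K[0,0] = -0.2735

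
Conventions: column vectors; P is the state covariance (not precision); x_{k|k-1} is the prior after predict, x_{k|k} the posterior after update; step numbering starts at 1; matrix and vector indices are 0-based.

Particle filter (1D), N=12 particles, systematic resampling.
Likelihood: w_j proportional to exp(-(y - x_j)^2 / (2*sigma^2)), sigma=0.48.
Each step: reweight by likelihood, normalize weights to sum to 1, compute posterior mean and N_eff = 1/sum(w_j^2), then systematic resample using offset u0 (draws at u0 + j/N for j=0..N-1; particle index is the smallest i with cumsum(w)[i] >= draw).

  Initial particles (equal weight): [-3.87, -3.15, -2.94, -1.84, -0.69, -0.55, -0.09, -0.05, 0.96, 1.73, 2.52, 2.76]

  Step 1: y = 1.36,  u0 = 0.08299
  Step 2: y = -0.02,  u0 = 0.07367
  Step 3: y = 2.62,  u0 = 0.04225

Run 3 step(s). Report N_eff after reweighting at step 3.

step 1: w=[0.0000, 0.0000, 0.0000, 0.0000, 0.0001, 0.0002, 0.0068, 0.0087, 0.4583, 0.4818, 0.0350, 0.0092]  mean=1.3858  Neff=2.2544  idx=[8, 8, 8, 8, 8, 9, 9, 9, 9, 9, 9, 11]
step 2: w=[0.1975, 0.1975, 0.1975, 0.1975, 0.1975, 0.0021, 0.0021, 0.0021, 0.0021, 0.0021, 0.0021, 0.0000]  mean=0.9695  Neff=5.1254  idx=[0, 0, 1, 1, 2, 2, 2, 3, 3, 4, 4, 6]
step 3: w=[0.0122, 0.0122, 0.0122, 0.0122, 0.0122, 0.0122, 0.0122, 0.0122, 0.0122, 0.0122, 0.0122, 0.8657]  mean=1.6266  Neff=1.3315  idx=[3, 10, 11, 11, 11, 11, 11, 11, 11, 11, 11, 11]

N_eff = 1.3315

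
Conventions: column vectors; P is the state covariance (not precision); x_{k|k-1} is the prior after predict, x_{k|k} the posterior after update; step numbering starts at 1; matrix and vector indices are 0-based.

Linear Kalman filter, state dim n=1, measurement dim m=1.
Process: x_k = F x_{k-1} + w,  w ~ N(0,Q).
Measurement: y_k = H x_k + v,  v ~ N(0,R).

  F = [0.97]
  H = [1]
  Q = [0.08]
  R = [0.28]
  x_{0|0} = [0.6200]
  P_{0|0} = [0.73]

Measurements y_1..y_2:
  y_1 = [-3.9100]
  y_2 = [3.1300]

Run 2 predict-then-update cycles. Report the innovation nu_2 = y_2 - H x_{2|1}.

step 1: x^-=[0.6014]  P^-=[0.7669]  S=[1.0469]  K=[0.7325]  nu=[-4.5114]  x^+=[-2.7033]  P^+=[0.2051]
step 2: x^-=[-2.6222]  P^-=[0.2730]  S=[0.5530]  K=[0.4937]  nu=[5.7522]  x^+=[0.2174]  P^+=[0.1382]

innov = [5.7522]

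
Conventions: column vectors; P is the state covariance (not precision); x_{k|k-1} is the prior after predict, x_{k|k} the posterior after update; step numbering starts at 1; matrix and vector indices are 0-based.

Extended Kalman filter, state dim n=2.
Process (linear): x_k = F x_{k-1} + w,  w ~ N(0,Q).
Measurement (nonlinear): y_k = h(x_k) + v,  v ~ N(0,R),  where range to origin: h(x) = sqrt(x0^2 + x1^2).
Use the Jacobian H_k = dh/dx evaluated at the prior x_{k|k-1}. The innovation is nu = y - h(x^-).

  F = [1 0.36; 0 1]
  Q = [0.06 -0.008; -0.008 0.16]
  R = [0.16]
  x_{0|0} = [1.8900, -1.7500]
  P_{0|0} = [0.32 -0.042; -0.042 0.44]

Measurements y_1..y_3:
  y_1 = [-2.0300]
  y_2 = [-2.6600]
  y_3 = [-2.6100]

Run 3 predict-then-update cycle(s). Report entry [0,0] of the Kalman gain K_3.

K[0,0] = -0.6051

step 1: x^-=[1.2600, -1.7500]  P^-=[0.4068 0.1084; 0.1084 0.6000]  H_jac=[0.5843 -0.8115]  S=[0.5912]  K=[0.2532; -0.7164]  nu=[-4.1864]  x^+=[0.1999, 1.2493]  P^+=[0.3689 0.2157; 0.2157 0.2965]
step 2: x^-=[0.6496, 1.2493]  P^-=[0.6226 0.3144; 0.3144 0.4565]  H_jac=[0.4614 0.8872]  S=[0.9093]  K=[0.6227; 0.6050]  nu=[-4.0681]  x^+=[-1.8835, -1.2119]  P^+=[0.2700 -0.0281; -0.0281 0.1237]
step 3: x^-=[-2.3198, -1.2119]  P^-=[0.3258 0.0084; 0.0084 0.2837]  H_jac=[-0.8863 -0.4630]  S=[0.4837]  K=[-0.6051; -0.2870]  nu=[-5.2272]  x^+=[0.8432, 0.2885]  P^+=[0.1487 -0.0756; -0.0756 0.2439]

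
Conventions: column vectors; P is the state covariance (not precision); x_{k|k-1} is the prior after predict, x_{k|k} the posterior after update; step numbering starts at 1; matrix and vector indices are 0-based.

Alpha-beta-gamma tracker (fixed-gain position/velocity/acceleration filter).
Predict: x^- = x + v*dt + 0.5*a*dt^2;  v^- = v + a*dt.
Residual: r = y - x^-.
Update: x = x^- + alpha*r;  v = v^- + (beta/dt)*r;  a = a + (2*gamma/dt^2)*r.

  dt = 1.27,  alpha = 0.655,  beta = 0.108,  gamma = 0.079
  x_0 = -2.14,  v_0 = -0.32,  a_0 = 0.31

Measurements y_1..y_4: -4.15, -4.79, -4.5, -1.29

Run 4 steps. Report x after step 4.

x_post = -2.4012

step 1: x_pred=-2.2964  r=-1.8536  x^+=-3.5105  v^+=-0.0839  a^+=0.1284
step 2: x_pred=-3.5135  r=-1.2765  x^+=-4.3496  v^+=-0.0294  a^+=0.0034
step 3: x_pred=-4.3842  r=-0.1158  x^+=-4.4601  v^+=-0.0349  a^+=-0.0080
step 4: x_pred=-4.5109  r=3.2209  x^+=-2.4012  v^+=0.2288  a^+=0.3076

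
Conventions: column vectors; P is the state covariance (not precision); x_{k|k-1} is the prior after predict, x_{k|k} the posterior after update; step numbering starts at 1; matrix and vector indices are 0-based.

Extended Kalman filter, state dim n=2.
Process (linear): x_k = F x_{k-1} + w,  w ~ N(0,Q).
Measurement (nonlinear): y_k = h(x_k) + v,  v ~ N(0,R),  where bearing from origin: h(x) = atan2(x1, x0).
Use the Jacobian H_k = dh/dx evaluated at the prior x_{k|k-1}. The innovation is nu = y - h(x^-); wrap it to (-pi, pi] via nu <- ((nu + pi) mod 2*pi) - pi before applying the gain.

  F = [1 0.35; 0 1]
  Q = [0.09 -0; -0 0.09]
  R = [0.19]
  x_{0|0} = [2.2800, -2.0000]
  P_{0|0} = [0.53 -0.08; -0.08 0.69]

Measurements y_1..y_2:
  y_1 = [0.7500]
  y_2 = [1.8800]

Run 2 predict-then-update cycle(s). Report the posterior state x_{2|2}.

x_post = [3.5312, 1.1745]

step 1: x^-=[1.5800, -2.0000]  P^-=[0.6485 0.1615; 0.1615 0.7800]  H_jac=[0.3079 0.2432]  S=[0.3218]  K=[0.7425; 0.7440]  nu=[1.6522]  x^+=[2.8068, -0.7707]  P^+=[0.4711 -0.0163; -0.0163 0.6019]
step 2: x^-=[2.5370, -0.7707]  P^-=[0.6234 0.1944; 0.1944 0.6919]  H_jac=[0.1096 0.3609]  S=[0.3030]  K=[0.4571; 0.8944]  nu=[2.1749]  x^+=[3.5312, 1.1745]  P^+=[0.5601 0.0705; 0.0705 0.4495]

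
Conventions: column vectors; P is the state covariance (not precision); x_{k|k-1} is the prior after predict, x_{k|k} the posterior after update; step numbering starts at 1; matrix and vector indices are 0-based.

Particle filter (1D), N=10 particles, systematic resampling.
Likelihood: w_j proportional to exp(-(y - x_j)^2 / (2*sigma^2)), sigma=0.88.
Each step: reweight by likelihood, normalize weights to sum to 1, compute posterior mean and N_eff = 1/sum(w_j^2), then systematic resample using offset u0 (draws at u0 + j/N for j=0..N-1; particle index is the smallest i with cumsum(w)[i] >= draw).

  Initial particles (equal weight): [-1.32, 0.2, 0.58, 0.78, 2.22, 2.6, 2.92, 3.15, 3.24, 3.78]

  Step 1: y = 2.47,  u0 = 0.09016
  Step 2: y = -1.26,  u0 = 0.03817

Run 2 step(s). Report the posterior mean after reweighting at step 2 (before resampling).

step 1: w=[0.0000, 0.0074, 0.0204, 0.0324, 0.1970, 0.2029, 0.1800, 0.1522, 0.1399, 0.0677]  mean=2.7178  Neff=6.2024  idx=[4, 4, 5, 5, 6, 6, 7, 7, 8, 9]
step 2: w=[0.4139, 0.4139, 0.0684, 0.0684, 0.0130, 0.0130, 0.0036, 0.0036, 0.0022, 0.0001]  mean=2.2992  Neff=2.8380  idx=[0, 0, 0, 0, 1, 1, 1, 1, 2, 3]

post_mean = 2.2992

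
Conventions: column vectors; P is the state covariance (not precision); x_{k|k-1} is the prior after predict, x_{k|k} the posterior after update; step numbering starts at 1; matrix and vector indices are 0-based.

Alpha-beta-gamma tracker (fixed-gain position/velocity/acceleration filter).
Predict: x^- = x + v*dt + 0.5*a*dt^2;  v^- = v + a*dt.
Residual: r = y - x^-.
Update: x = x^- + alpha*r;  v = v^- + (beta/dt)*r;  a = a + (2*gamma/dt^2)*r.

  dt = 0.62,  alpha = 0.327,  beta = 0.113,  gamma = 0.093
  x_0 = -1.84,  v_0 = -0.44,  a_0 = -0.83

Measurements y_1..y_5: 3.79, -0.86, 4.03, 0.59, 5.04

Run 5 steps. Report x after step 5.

x_post = 5.5725

step 1: x_pred=-2.2723  r=6.0623  x^+=-0.2899  v^+=0.1503  a^+=2.1034
step 2: x_pred=0.2075  r=-1.0675  x^+=-0.1416  v^+=1.2598  a^+=1.5868
step 3: x_pred=0.9445  r=3.0855  x^+=1.9535  v^+=2.8060  a^+=3.0798
step 4: x_pred=4.2852  r=-3.6952  x^+=3.0768  v^+=4.0420  a^+=1.2918
step 5: x_pred=5.8312  r=-0.7912  x^+=5.5725  v^+=4.6988  a^+=0.9090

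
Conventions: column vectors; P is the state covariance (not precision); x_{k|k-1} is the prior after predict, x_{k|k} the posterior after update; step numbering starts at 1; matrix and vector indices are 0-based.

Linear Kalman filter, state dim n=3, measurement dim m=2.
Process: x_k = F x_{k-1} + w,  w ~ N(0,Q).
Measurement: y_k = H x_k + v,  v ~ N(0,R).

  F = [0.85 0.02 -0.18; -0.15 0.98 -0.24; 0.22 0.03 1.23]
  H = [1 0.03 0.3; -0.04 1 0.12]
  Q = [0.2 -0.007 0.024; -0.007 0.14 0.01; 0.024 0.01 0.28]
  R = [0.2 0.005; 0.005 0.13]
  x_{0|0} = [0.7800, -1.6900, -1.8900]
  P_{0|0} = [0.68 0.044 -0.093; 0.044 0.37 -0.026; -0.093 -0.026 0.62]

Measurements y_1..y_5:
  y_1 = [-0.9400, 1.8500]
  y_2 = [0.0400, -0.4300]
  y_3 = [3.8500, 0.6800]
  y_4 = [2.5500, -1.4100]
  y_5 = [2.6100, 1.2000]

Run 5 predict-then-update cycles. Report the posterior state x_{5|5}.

x_post = [3.3033, 1.0429, -2.5365]

step 1: x^-=[0.9694, -1.3196, -2.2038]  P^-=[0.7417 -0.0020 -0.0786; -0.0020 0.5390 -0.1844; -0.0786 -0.1844 1.1996]  S=[0.9995 -0.0318; -0.0318 0.6441]  K=[0.7175 -0.0284; -0.0157 0.8018; 0.2744 -0.0444]  nu=[-1.2087, 3.4728]  x^+=[0.0036, 1.4838, -2.6896]  P^+=[0.2253 0.0422 -0.2775; 0.0422 0.1239 -0.1502; -0.2775 -0.1502 1.1222]
step 2: x^-=[0.5168, 2.0991, -3.2629]  P^-=[0.4866 0.1265 -0.4630; 0.1265 0.3669 -0.4302; -0.4630 -0.4302 1.8282]  S=[0.5736 0.0081; 0.0081 0.4151]  K=[0.6113 0.1122; 0.0042 0.7473; 0.1330 -0.4660]  nu=[0.4391, -2.1169]  x^+=[0.5478, 0.5190, -2.2180]  P^+=[0.2660 0.0866 -0.4858; 0.0866 0.1350 -0.2868; -0.4858 -0.2868 1.7289]
step 3: x^-=[0.8753, 0.9588, -2.5921]  P^-=[0.6019 0.2462 -0.8005; 0.2462 0.4498 -0.7153; -0.8005 -0.7153 2.6257]  S=[0.5602 0.0313; 0.0313 0.4349]  K=[0.6453 0.2436; 0.0353 0.8117; -0.0140 -0.8457]  nu=[3.7236, 0.0673]  x^+=[3.2946, 1.1448, -2.7011]  P^+=[0.3330 0.1309 -0.6887; 0.1309 0.1608 -0.4152; -0.6887 -0.4152 2.3138]
step 4: x^-=[3.3095, 1.2759, -2.5632]  P^-=[0.7338 0.3594 -1.1228; 0.3594 0.5424 -0.9858; -1.1228 -0.9858 3.3952]  S=[0.5700 0.0526; 0.0526 0.4679]  K=[0.6839 0.3406; 0.0601 0.8689; -0.1309 -1.1253]  nu=[-0.0288, -2.2460]  x^+=[2.5249, -0.6774, -0.0321]  P^+=[0.3884 0.1652 -0.8496; 0.1652 0.1816 -0.5142; -0.8496 -0.5142 2.7775]
step 5: x^-=[2.1384, -1.0349, 0.4957]  P^-=[0.8400 0.4477 -1.3778; 0.4477 0.6153 -1.1970; -1.3778 -1.1970 4.0054]  S=[0.5797 0.0690; 0.0690 0.4944]  K=[0.7111 0.4039; 0.0767 0.9070; -0.2101 -1.3082]  nu=[0.3540, 2.2609]  x^+=[3.3033, 1.0429, -2.5365]  P^+=[0.4266 0.1883 -0.9599; 0.1883 0.1955 -0.5810; -0.9599 -0.5810 3.0958]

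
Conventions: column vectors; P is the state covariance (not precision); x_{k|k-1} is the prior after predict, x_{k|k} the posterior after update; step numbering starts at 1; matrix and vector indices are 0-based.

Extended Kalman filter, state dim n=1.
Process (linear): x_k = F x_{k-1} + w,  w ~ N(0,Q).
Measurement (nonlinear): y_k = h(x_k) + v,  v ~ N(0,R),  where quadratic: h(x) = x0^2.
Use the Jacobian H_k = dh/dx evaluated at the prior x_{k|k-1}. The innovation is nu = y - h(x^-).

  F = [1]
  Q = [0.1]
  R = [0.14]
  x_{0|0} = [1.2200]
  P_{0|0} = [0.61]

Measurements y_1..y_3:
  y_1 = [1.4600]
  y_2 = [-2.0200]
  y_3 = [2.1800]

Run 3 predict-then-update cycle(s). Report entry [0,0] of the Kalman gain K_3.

step 1: x^-=[1.2200]  P^-=[0.7100]  H_jac=[2.4400]  S=[4.3671]  K=[0.3967]  nu=[-0.0284]  x^+=[1.2087]  P^+=[0.0228]
step 2: x^-=[1.2087]  P^-=[0.1228]  H_jac=[2.4175]  S=[0.8574]  K=[0.3461]  nu=[-3.4810]  x^+=[0.0039]  P^+=[0.0200]
step 3: x^-=[0.0039]  P^-=[0.1200]  H_jac=[0.0078]  S=[0.1400]  K=[0.0067]  nu=[2.1800]  x^+=[0.0184]  P^+=[0.1200]

K[0,0] = 0.0067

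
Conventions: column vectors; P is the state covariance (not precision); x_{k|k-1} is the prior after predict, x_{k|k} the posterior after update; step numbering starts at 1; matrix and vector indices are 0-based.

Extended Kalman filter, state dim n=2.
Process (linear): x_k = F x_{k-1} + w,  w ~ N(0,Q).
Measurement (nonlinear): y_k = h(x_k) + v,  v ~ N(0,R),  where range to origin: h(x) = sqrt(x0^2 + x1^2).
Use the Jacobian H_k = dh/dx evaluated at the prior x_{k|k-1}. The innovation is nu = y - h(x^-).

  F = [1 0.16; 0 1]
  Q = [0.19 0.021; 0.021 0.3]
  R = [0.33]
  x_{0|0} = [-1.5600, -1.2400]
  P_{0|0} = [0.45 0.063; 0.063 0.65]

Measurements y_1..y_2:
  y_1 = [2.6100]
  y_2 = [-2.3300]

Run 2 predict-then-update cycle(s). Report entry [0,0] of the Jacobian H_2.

step 1: x^-=[-1.7584, -1.2400]  P^-=[0.6768 0.1880; 0.1880 0.9500]  H_jac=[-0.8172 -0.5763]  S=[1.2746]  K=[-0.5189; -0.5501]  nu=[0.4584]  x^+=[-1.9963, -1.4921]  P^+=[0.3335 -0.1758; -0.1758 0.5643]
step 2: x^-=[-2.2350, -1.4921]  P^-=[0.4817 -0.0645; -0.0645 0.8643]  H_jac=[-0.8317 -0.5552]  S=[0.8701]  K=[-0.4193; -0.4899]  nu=[-5.0173]  x^+=[-0.1313, 0.9658]  P^+=[0.3288 -0.2433; -0.2433 0.6555]

H_jac[0,0] = -0.8317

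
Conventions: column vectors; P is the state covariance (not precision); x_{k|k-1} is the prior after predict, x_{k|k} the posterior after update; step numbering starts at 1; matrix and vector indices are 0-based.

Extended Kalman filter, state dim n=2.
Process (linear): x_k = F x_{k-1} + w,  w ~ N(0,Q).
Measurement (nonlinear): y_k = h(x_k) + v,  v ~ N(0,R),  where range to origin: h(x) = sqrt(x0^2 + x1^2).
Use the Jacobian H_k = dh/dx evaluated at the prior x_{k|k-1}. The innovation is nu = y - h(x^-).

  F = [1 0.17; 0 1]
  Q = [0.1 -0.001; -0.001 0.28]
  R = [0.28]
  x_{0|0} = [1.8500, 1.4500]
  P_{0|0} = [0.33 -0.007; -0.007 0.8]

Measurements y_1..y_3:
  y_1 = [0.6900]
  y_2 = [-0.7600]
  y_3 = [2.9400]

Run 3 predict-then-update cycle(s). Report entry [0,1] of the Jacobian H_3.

H_jac[0,1] = 0.1409

step 1: x^-=[2.0965, 1.4500]  P^-=[0.4507 0.1280; 0.1280 1.0800]  H_jac=[0.8225 0.5688]  S=[1.0541]  K=[0.4208; 0.6827]  nu=[-1.8591]  x^+=[1.3143, 0.1809]  P^+=[0.2641 -0.1748; -0.1748 0.5887]
step 2: x^-=[1.3450, 0.1809]  P^-=[0.3217 -0.0757; -0.0757 0.8687]  H_jac=[0.9911 0.1333]  S=[0.5914]  K=[0.5220; 0.0689]  nu=[-2.1171]  x^+=[0.2398, 0.0350]  P^+=[0.1605 -0.0970; -0.0970 0.8659]
step 3: x^-=[0.2457, 0.0350]  P^-=[0.2526 0.0492; 0.0492 1.1459]  H_jac=[0.9900 0.1409]  S=[0.5641]  K=[0.4556; 0.3726]  nu=[2.6918]  x^+=[1.4722, 1.0380]  P^+=[0.1355 -0.0465; -0.0465 1.0676]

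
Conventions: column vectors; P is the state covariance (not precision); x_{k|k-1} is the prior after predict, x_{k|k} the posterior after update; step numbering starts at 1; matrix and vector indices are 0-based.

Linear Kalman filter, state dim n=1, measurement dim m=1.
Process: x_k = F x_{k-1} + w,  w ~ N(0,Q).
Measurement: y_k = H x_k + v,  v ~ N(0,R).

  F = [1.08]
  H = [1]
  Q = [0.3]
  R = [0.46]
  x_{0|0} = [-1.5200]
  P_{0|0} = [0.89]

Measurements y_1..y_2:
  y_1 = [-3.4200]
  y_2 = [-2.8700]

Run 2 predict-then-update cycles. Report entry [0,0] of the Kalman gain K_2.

K[0,0] = 0.6032

step 1: x^-=[-1.6416]  P^-=[1.3381]  S=[1.7981]  K=[0.7442]  nu=[-1.7784]  x^+=[-2.9650]  P^+=[0.3423]
step 2: x^-=[-3.2022]  P^-=[0.6993]  S=[1.1593]  K=[0.6032]  nu=[0.3322]  x^+=[-3.0018]  P^+=[0.2775]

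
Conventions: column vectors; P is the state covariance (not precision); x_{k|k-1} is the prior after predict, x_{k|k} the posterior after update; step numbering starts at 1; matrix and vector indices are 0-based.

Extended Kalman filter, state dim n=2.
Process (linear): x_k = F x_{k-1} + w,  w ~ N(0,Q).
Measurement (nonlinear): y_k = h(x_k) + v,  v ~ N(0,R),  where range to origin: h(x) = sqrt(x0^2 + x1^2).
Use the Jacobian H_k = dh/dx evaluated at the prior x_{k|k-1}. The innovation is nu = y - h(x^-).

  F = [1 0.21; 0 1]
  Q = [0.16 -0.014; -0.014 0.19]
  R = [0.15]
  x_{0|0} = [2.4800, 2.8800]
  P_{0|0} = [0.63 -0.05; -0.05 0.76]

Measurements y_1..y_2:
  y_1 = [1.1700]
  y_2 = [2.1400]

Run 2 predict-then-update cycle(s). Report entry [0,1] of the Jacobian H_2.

step 1: x^-=[3.0848, 2.8800]  P^-=[0.8025 0.0956; 0.0956 0.9500]  H_jac=[0.7310 0.6824]  S=[1.1166]  K=[0.5838; 0.6432]  nu=[-3.0502]  x^+=[1.3041, 0.9181]  P^+=[0.4220 -0.3237; -0.3237 0.4881]
step 2: x^-=[1.4969, 0.9181]  P^-=[0.4676 -0.2352; -0.2352 0.6781]  H_jac=[0.8524 0.5228]  S=[0.4655]  K=[0.5921; 0.3309]  nu=[0.3840]  x^+=[1.7243, 1.0451]  P^+=[0.3044 -0.3264; -0.3264 0.6271]

H_jac[0,1] = 0.5228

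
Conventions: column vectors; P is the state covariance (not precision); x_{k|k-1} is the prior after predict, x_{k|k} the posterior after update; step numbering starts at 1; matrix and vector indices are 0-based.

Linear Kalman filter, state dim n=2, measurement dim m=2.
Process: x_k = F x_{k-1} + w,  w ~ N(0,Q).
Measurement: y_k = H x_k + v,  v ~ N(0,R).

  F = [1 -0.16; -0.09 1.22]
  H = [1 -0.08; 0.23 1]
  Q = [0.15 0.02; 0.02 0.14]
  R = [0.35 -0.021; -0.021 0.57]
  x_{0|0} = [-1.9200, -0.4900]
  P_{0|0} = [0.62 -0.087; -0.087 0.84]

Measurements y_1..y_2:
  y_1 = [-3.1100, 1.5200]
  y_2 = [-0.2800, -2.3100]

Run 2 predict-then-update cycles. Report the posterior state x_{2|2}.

x_post = [-1.4569, -0.4613]

step 1: x^-=[-1.8416, -0.4250]  P^-=[0.8193 -0.3072; -0.3072 1.4144]  S=[1.2275 -0.2472; -0.2472 1.8864]  K=[0.6931 0.0279; -0.2043 0.6855]  nu=[-1.3024, 2.3686]  x^+=[-2.6782, 1.4649]  P^+=[0.2377 -0.0533; -0.0533 0.4073]
step 2: x^-=[-2.9126, 2.0282]  P^-=[0.4152 -0.1467; -0.1467 0.7599]  S=[0.7936 -0.1303; -0.1303 1.2844]  K=[0.5405 0.0150; -0.1715 0.5480]  nu=[2.7949, -3.6683]  x^+=[-1.4569, -0.4613]  P^+=[0.1852 -0.0454; -0.0454 0.3264]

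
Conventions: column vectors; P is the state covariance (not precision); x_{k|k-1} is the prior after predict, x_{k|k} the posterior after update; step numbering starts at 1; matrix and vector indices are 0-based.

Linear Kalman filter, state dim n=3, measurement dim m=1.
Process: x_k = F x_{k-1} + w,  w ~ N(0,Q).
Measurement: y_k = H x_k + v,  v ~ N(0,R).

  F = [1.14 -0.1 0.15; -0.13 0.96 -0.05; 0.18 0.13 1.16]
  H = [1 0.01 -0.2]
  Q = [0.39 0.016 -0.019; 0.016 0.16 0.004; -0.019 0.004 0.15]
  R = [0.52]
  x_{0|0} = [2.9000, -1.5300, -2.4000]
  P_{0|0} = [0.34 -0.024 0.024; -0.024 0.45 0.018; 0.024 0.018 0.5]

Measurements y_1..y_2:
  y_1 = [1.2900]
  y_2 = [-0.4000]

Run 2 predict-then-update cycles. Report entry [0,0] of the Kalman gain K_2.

K[0,0] = 0.6346

step 1: x^-=[3.0990, -1.7258, -2.4609]  P^-=[0.8608 -0.1071 0.1594; -0.1071 0.5863 0.0356; 0.1594 0.0356 0.8557]  S=[1.3490]  K=[0.6136; -0.0803; -0.0084]  nu=[-2.2839]  x^+=[1.6975, -1.5424, -2.4417]  P^+=[0.3528 -0.0406 0.1664; -0.0406 0.5776 0.0346; 0.1664 0.0346 0.8557]
step 2: x^-=[1.7231, -1.5793, -2.7273]  P^-=[0.9386 -0.1507 0.4107; -0.1507 0.7094 0.0236; 0.4107 0.0236 1.4006]  S=[1.3473]  K=[0.6346; -0.1101; 0.0971]  nu=[-2.6528]  x^+=[0.0397, -1.2873, -2.9849]  P^+=[0.3961 -0.0566 0.3277; -0.0566 0.6931 0.0380; 0.3277 0.0380 1.3879]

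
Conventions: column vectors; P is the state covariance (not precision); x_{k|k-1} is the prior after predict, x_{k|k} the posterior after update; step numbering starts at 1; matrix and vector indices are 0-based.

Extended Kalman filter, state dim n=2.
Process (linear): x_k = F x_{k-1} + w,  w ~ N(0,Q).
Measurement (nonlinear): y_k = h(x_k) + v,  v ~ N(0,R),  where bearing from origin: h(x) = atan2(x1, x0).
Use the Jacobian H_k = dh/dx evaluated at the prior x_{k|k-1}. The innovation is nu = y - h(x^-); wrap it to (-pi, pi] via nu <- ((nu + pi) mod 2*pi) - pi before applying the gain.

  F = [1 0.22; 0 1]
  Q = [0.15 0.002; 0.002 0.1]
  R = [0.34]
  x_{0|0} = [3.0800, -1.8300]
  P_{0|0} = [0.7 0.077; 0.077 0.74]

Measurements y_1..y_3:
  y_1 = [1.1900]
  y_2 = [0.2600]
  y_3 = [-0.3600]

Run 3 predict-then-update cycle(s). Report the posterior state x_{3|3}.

x_post = [3.3751, -0.6337]

step 1: x^-=[2.6774, -1.8300]  P^-=[0.9197 0.2418; 0.2418 0.8400]  H_jac=[0.1740 0.2546]  S=[0.4437]  K=[0.4994; 0.5768]  nu=[1.7896]  x^+=[3.5711, -0.7978]  P^+=[0.8090 0.1140; 0.1140 0.6924]
step 2: x^-=[3.3956, -0.7978]  P^-=[1.0427 0.2683; 0.2683 0.7924]  H_jac=[0.0656 0.2791]  S=[0.4160]  K=[0.3444; 0.5739]  nu=[0.4908]  x^+=[3.5646, -0.5162]  P^+=[0.9934 0.1861; 0.1861 0.6554]
step 3: x^-=[3.4510, -0.5162]  P^-=[1.2570 0.3323; 0.3323 0.7554]  H_jac=[0.0424 0.2834]  S=[0.4109]  K=[0.3589; 0.5553]  nu=[-0.2115]  x^+=[3.3751, -0.6337]  P^+=[1.2041 0.2504; 0.2504 0.6287]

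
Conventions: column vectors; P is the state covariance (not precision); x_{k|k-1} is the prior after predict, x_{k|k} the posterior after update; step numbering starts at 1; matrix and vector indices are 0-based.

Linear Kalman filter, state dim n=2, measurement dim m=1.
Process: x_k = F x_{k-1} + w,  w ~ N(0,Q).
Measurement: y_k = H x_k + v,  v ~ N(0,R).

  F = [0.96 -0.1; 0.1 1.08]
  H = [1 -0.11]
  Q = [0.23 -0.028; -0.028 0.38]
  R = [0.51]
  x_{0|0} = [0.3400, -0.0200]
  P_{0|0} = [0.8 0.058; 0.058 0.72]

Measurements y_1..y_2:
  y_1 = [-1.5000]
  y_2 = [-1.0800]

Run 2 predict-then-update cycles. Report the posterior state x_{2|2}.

step 1: x^-=[0.3284, 0.0124]  P^-=[0.9633 0.0306; 0.0306 1.2403]  S=[1.4816]  K=[0.6479; -0.0714]  nu=[-1.8270]  x^+=[-0.8554, 0.1429]  P^+=[0.3414 0.0992; 0.0992 1.2328]
step 2: x^-=[-0.8355, 0.0688]  P^-=[0.5379 -0.0265; -0.0265 1.8427]  S=[1.0760]  K=[0.5026; -0.2130]  nu=[-0.2370]  x^+=[-0.9546, 0.1193]  P^+=[0.2661 0.0887; 0.0887 1.7939]

x_post = [-0.9546, 0.1193]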